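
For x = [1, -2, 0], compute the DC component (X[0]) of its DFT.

X[0] = Σ(n=0 to 2) x[n] · ω_3^0 = Σ x[n]
= (1) + (-2) + (0)

X[0] = -1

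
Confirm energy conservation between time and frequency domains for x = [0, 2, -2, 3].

Time domain:
Σ|x[n]|² = |0|² + |2|² + |-2|² + |3|² = 17.0000

Frequency domain:
(1/4)Σ|X[k]|² = (1/4)(|3|² + |2+1i|² + |-7|² + |2-1i|²) = (1/4)·68.0000 = 17.0000

Both sides agree, confirming Parseval's theorem.

Σ|x[n]|² = (1/N)Σ|X[k]|² = 17.0000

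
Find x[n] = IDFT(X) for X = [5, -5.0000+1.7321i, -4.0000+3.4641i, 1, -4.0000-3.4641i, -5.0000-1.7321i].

x[n] = (1/6) Σ(k=0 to 5) X[k] · e^(2πikn/6)

Computing each x[n]:
x[0] = -2
x[1] = -1
x[2] = 3
x[3] = 1
x[4] = 2
x[5] = 2

x = [-2, -1, 3, 1, 2, 2]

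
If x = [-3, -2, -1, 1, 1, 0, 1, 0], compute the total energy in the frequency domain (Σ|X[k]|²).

Parseval: Σ|x[n]|² = (1/N)Σ|X[k]|², so Σ|X[k]|² = N·Σ|x[n]|² = 8·17.0000

Σ|X[k]|² = N·Σ|x[n]|² = 8·17.0000 = 136.0000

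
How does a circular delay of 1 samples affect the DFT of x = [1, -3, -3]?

Time shift by 1: X_shifted[k] = ω_3^(1k) · X[k]
Shifted x = [-3, 1, -3]

DFT(x[n-1]) = [-5, -2.0000-3.4641i, -2.0000+3.4641i]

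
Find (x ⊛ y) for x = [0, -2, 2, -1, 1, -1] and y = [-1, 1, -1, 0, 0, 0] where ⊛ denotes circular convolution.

(x ⊛ y)[n] = Σ(m=0 to 5) x[m] · y[(n-m) mod 6]

Computing each output sample:
(x ⊛ y)[0] = -2
(x ⊛ y)[1] = 3
(x ⊛ y)[2] = -4
(x ⊛ y)[3] = 5
(x ⊛ y)[4] = -4
(x ⊛ y)[5] = 3

x ⊛ y = [-2, 3, -4, 5, -4, 3]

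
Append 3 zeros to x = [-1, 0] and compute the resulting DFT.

Original 2-point DFT: [-1, -1]
Zero-padded 5-point DFT provides frequency interpolation.

DFT_5([x, 0, ...]) = [-1, -1, -1, -1, -1]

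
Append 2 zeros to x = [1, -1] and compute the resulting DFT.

Original 2-point DFT: [0, 2]
Zero-padded 4-point DFT provides frequency interpolation.

DFT_4([x, 0, ...]) = [0, 1+1i, 2, 1-1i]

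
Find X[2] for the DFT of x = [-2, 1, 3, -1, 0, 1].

X[2] = Σ(n=0 to 5) x[n] · ω_6^(2n) where ω_6 = e^(-2πi/6)
= (-2)·ω_6^0 + (1)·ω_6^2 + (3)·ω_6^4 + (-1)·ω_6^6 + (0)·ω_6^8 + (1)·ω_6^10

X[2] = -5.5000+2.5981i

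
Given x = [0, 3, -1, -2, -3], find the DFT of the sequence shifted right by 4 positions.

Time shift by 4: X_shifted[k] = ω_5^(4k) · X[k]
Shifted x = [3, -1, -2, -3, 0]

DFT(x[n-4]) = [-3, 6.7361+0.3633i, 2.2639+1.5388i, 2.2639-1.5388i, 6.7361-0.3633i]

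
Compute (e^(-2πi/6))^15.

Since ω_6^6 = 1, powers reduce modulo 6.
15 mod 6 = 3
So ω_6^15 = ω_6^3 = e^(-2πi·3/6)

ω_6^15 = ω_6^3 = -1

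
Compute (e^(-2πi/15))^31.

Since ω_15^15 = 1, powers reduce modulo 15.
31 mod 15 = 1
So ω_15^31 = ω_15^1 = e^(-2πi·1/15)

ω_15^31 = ω_15^1 = 0.9135-0.4067i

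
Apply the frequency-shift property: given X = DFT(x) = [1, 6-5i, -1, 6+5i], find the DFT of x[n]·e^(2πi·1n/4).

Modulation property: DFT(ω_4^(-1n)·x[n]) = X[(k-1) mod 4], so circularly shift X by 1 positions.

X[k-1] = [6+5i, 1, 6-5i, -1]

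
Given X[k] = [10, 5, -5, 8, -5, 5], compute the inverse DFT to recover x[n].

x[n] = (1/6) Σ(k=0 to 5) X[k] · e^(2πikn/6)

Computing each x[n]:
x[0] = 3
x[1] = 2
x[2] = 3
x[3] = -3
x[4] = 3
x[5] = 2

x = [3, 2, 3, -3, 3, 2]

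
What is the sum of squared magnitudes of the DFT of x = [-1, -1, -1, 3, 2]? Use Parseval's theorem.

Parseval: Σ|x[n]|² = (1/N)Σ|X[k]|², so Σ|X[k]|² = N·Σ|x[n]|² = 5·16.0000

Σ|X[k]|² = N·Σ|x[n]|² = 5·16.0000 = 80.0000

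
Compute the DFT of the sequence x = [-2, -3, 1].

X[k] = Σ(n=0 to 2) x[n] · ω_3^(nk)
where ω_3 = e^(-2πi/3)

Computing each X[k]:
X[0] = -4
X[1] = -1.0000+3.4641i
X[2] = -1.0000-3.4641i

X = [-4, -1.0000+3.4641i, -1.0000-3.4641i]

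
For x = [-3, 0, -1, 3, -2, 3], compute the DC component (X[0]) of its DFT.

X[0] = Σ(n=0 to 5) x[n] · ω_6^0 = Σ x[n]
= (-3) + (0) + (-1) + (3) + (-2) + (3)

X[0] = 0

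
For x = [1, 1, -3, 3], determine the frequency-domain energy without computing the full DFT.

Parseval: Σ|x[n]|² = (1/N)Σ|X[k]|², so Σ|X[k]|² = N·Σ|x[n]|² = 4·20.0000

Σ|X[k]|² = N·Σ|x[n]|² = 4·20.0000 = 80.0000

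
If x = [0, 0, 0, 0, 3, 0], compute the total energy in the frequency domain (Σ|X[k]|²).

Parseval: Σ|x[n]|² = (1/N)Σ|X[k]|², so Σ|X[k]|² = N·Σ|x[n]|² = 6·9.0000

Σ|X[k]|² = N·Σ|x[n]|² = 6·9.0000 = 54.0000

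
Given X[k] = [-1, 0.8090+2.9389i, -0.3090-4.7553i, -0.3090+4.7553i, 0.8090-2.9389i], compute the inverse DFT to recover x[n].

x[n] = (1/5) Σ(k=0 to 4) X[k] · e^(2πikn/5)

Computing each x[n]:
x[0] = 0
x[1] = 0
x[2] = -3
x[3] = 2
x[4] = 0

x = [0, 0, -3, 2, 0]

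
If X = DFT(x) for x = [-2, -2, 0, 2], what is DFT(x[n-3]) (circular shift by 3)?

Time shift by 3: X_shifted[k] = ω_4^(3k) · X[k]
Shifted x = [-2, 0, 2, -2]

DFT(x[n-3]) = [-2, -4-2i, 2, -4+2i]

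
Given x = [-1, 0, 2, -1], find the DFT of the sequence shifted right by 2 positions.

Time shift by 2: X_shifted[k] = ω_4^(2k) · X[k]
Shifted x = [2, -1, -1, 0]

DFT(x[n-2]) = [0, 3+1i, 2, 3-1i]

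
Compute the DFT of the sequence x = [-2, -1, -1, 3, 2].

X[k] = Σ(n=0 to 4) x[n] · ω_5^(nk)
where ω_5 = e^(-2πi/5)

Computing each X[k]:
X[0] = 1
X[1] = -3.3090+5.2043i
X[2] = -2.1910-2.0409i
X[3] = -2.1910+2.0409i
X[4] = -3.3090-5.2043i

X = [1, -3.3090+5.2043i, -2.1910-2.0409i, -2.1910+2.0409i, -3.3090-5.2043i]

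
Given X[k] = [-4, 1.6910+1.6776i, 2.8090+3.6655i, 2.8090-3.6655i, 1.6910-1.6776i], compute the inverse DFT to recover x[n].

x[n] = (1/5) Σ(k=0 to 4) X[k] · e^(2πikn/5)

Computing each x[n]:
x[0] = 1
x[1] = -3
x[2] = 0
x[3] = -2
x[4] = 0

x = [1, -3, 0, -2, 0]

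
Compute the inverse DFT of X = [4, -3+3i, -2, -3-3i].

x[n] = (1/4) Σ(k=0 to 3) X[k] · e^(2πikn/4)

Computing each x[n]:
x[0] = -1
x[1] = 0
x[2] = 2
x[3] = 3

x = [-1, 0, 2, 3]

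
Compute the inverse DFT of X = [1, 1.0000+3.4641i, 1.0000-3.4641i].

x[n] = (1/3) Σ(k=0 to 2) X[k] · e^(2πikn/3)

Computing each x[n]:
x[0] = 1
x[1] = -2
x[2] = 2

x = [1, -2, 2]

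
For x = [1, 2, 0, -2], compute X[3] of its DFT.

X[3] = Σ(n=0 to 3) x[n] · ω_4^(3n) where ω_4 = e^(-2πi/4)
= (1)·ω_4^0 + (2)·ω_4^3 + (0)·ω_4^6 + (-2)·ω_4^9

X[3] = 1+4i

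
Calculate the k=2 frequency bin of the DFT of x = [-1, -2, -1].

X[2] = Σ(n=0 to 2) x[n] · ω_3^(2n) where ω_3 = e^(-2πi/3)
= (-1)·ω_3^0 + (-2)·ω_3^2 + (-1)·ω_3^4

X[2] = 0.5000-0.8660i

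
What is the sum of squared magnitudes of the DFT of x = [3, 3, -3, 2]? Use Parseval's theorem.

Parseval: Σ|x[n]|² = (1/N)Σ|X[k]|², so Σ|X[k]|² = N·Σ|x[n]|² = 4·31.0000

Σ|X[k]|² = N·Σ|x[n]|² = 4·31.0000 = 124.0000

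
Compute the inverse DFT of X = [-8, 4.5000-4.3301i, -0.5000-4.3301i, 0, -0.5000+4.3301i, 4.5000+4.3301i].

x[n] = (1/6) Σ(k=0 to 5) X[k] · e^(2πikn/6)

Computing each x[n]:
x[0] = 0
x[1] = 2
x[2] = -2
x[3] = -3
x[4] = -2
x[5] = -3

x = [0, 2, -2, -3, -2, -3]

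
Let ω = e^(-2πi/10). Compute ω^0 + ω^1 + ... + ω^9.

Sum of all nth roots of unity equals 0 for n > 1 (geometric series with r ≠ 1).

0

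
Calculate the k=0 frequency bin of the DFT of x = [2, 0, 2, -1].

X[0] = Σ(n=0 to 3) x[n] · ω_4^0 = Σ x[n]
= (2) + (0) + (2) + (-1)

X[0] = 3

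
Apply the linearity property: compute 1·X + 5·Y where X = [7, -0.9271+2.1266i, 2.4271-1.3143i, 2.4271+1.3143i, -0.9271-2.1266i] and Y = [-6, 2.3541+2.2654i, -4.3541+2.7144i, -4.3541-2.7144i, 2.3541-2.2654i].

By linearity: DFT(1x + 5y) = 1·DFT(x) + 5·DFT(y)
= 1·[7, -0.9271+2.1266i, 2.4271-1.3143i, 2.4271+1.3143i, -0.9271-2.1266i] + 5·[-6, 2.3541+2.2654i, -4.3541+2.7144i, -4.3541-2.7144i, 2.3541-2.2654i]

Computing element-wise:
Z[0] = 1·(7) + 5·(-6) = -23
Z[1] = 1·(-0.9271+2.1266i) + 5·(2.3541+2.2654i) = 10.8434+13.4536i
Z[2] = 1·(2.4271-1.3143i) + 5·(-4.3541+2.7144i) = -19.3434+12.2577i
Z[3] = 1·(2.4271+1.3143i) + 5·(-4.3541-2.7144i) = -19.3434-12.2577i
Z[4] = 1·(-0.9271-2.1266i) + 5·(2.3541-2.2654i) = 10.8434-13.4536i

DFT(1x + 5y) = 1·X + 5·Y = [-23, 10.8434+13.4536i, -19.3434+12.2577i, -19.3434-12.2577i, 10.8434-13.4536i]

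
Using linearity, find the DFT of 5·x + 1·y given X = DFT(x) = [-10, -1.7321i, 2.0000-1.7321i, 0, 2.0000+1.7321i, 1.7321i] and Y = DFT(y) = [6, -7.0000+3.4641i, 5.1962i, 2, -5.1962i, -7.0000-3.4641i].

By linearity: DFT(5x + 1y) = 5·DFT(x) + 1·DFT(y)
= 5·[-10, -1.7321i, 2.0000-1.7321i, 0, 2.0000+1.7321i, 1.7321i] + 1·[6, -7.0000+3.4641i, 5.1962i, 2, -5.1962i, -7.0000-3.4641i]

Computing element-wise:
Z[0] = 5·(-10) + 1·(6) = -44
Z[1] = 5·(-1.7321i) + 1·(-7.0000+3.4641i) = -7.0000-5.1964i
Z[2] = 5·(2.0000-1.7321i) + 1·(5.1962i) = 10.0000-3.4643i
Z[3] = 5·(0) + 1·(2) = 2
Z[4] = 5·(2.0000+1.7321i) + 1·(-5.1962i) = 10.0000+3.4643i
Z[5] = 5·(1.7321i) + 1·(-7.0000-3.4641i) = -7.0000+5.1964i

DFT(5x + 1y) = 5·X + 1·Y = [-44, -7.0000-5.1964i, 10.0000-3.4643i, 2, 10.0000+3.4643i, -7.0000+5.1964i]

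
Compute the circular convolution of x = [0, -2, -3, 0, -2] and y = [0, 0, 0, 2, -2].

(x ⊛ y)[n] = Σ(m=0 to 4) x[m] · y[(n-m) mod 5]

Computing each output sample:
(x ⊛ y)[0] = -2
(x ⊛ y)[1] = 6
(x ⊛ y)[2] = -4
(x ⊛ y)[3] = 4
(x ⊛ y)[4] = -4

x ⊛ y = [-2, 6, -4, 4, -4]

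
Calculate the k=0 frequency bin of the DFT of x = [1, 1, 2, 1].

X[0] = Σ(n=0 to 3) x[n] · ω_4^0 = Σ x[n]
= (1) + (1) + (2) + (1)

X[0] = 5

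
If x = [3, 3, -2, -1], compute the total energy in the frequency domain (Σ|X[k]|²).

Parseval: Σ|x[n]|² = (1/N)Σ|X[k]|², so Σ|X[k]|² = N·Σ|x[n]|² = 4·23.0000

Σ|X[k]|² = N·Σ|x[n]|² = 4·23.0000 = 92.0000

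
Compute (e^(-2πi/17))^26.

Since ω_17^17 = 1, powers reduce modulo 17.
26 mod 17 = 9
So ω_17^26 = ω_17^9 = e^(-2πi·9/17)

ω_17^26 = ω_17^9 = -0.9830+0.1837i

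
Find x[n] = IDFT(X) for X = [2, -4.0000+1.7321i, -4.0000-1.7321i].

x[n] = (1/3) Σ(k=0 to 2) X[k] · e^(2πikn/3)

Computing each x[n]:
x[0] = -2
x[1] = 1
x[2] = 3

x = [-2, 1, 3]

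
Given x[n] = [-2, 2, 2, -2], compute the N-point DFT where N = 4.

X[k] = Σ(n=0 to 3) x[n] · ω_4^(nk)
where ω_4 = e^(-2πi/4)

Computing each X[k]:
X[0] = 0
X[1] = -4-4i
X[2] = 0
X[3] = -4+4i

X = [0, -4-4i, 0, -4+4i]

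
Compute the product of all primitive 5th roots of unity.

The primitive 5th roots of unity are ω_5^k for k coprime to 5: k ∈ {1, 2, 3, 4}
Their product equals the constant term of the cyclotomic polynomial Φ_5(x) up to sign.
For n ≥ 3, the product of all primitive nth roots of unity is 1. (For n=1 it is 1; for n=2 it is -1.)

1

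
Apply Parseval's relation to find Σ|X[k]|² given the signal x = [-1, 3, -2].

Parseval: Σ|x[n]|² = (1/N)Σ|X[k]|², so Σ|X[k]|² = N·Σ|x[n]|² = 3·14.0000

Σ|X[k]|² = N·Σ|x[n]|² = 3·14.0000 = 42.0000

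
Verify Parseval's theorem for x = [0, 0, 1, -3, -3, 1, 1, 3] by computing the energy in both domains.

Time domain:
Σ|x[n]|² = |0|² + |0|² + |1|² + |-3|² + |-3|² + |1|² + |1|² + |3|² = 30.0000

Frequency domain:
(1/8)Σ|X[k]|² = (1/8)(|0|² + |6.5355+4.9497i|² + |-5-1i|² + |-0.5355+4.9497i|² + |-2|² + |-0.5355-4.9497i|² + |-5+1i|² + |6.5355-4.9497i|²) = (1/8)·240.0000 = 30.0000

Both sides agree, confirming Parseval's theorem.

Σ|x[n]|² = (1/N)Σ|X[k]|² = 30.0000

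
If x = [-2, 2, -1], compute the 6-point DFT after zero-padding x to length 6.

Original 3-point DFT: [-1, -2.5000-2.5981i, -2.5000+2.5981i]
Zero-padded 6-point DFT provides frequency interpolation.

DFT_6([x, 0, ...]) = [-1, -0.5000-0.8660i, -2.5000-2.5981i, -5, -2.5000+2.5981i, -0.5000+0.8660i]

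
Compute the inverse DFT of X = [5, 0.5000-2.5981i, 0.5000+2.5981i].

x[n] = (1/3) Σ(k=0 to 2) X[k] · e^(2πikn/3)

Computing each x[n]:
x[0] = 2
x[1] = 3
x[2] = 0

x = [2, 3, 0]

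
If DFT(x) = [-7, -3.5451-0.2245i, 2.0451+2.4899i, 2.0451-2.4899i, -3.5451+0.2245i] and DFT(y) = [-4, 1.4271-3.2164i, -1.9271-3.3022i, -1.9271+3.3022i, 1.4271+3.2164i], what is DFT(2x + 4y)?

By linearity: DFT(2x + 4y) = 2·DFT(x) + 4·DFT(y)
= 2·[-7, -3.5451-0.2245i, 2.0451+2.4899i, 2.0451-2.4899i, -3.5451+0.2245i] + 4·[-4, 1.4271-3.2164i, -1.9271-3.3022i, -1.9271+3.3022i, 1.4271+3.2164i]

Computing element-wise:
Z[0] = 2·(-7) + 4·(-4) = -30
Z[1] = 2·(-3.5451-0.2245i) + 4·(1.4271-3.2164i) = -1.3818-13.3146i
Z[2] = 2·(2.0451+2.4899i) + 4·(-1.9271-3.3022i) = -3.6182-8.2290i
Z[3] = 2·(2.0451-2.4899i) + 4·(-1.9271+3.3022i) = -3.6182+8.2290i
Z[4] = 2·(-3.5451+0.2245i) + 4·(1.4271+3.2164i) = -1.3818+13.3146i

DFT(2x + 4y) = 2·X + 4·Y = [-30, -1.3818-13.3146i, -3.6182-8.2290i, -3.6182+8.2290i, -1.3818+13.3146i]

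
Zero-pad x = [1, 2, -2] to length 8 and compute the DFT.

Original 3-point DFT: [1, 1.0000-3.4641i, 1.0000+3.4641i]
Zero-padded 8-point DFT provides frequency interpolation.

DFT_8([x, 0, ...]) = [1, 2.4142+0.5858i, 3-2i, -0.4142-3.4142i, -3, -0.4142+3.4142i, 3+2i, 2.4142-0.5858i]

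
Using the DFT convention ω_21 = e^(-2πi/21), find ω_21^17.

ω_21^17 = e^(-2πi·17/21)
= cos(-2π·17/21) + i·sin(-2π·17/21)
= cos(-34π/21) + i·sin(-34π/21)

ω_21^17 = cos(-34π/21) + i·sin(-34π/21) = 0.3653+0.9309i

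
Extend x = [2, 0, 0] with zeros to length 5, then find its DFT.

Original 3-point DFT: [2, 2, 2]
Zero-padded 5-point DFT provides frequency interpolation.

DFT_5([x, 0, ...]) = [2, 2, 2, 2, 2]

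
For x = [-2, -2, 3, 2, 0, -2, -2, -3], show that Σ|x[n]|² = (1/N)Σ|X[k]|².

Time domain:
Σ|x[n]|² = |-2|² + |-2|² + |3|² + |2|² + |0|² + |-2|² + |-2|² + |-3|² = 38.0000

Frequency domain:
(1/8)Σ|X[k]|² = (1/8)(|-6|² + |-5.5355-8.5355i|² + |-3+3i|² + |1.5355+1.4645i|² + |4|² + |1.5355-1.4645i|² + |-3-3i|² + |-5.5355+8.5355i|²) = (1/8)·304.0000 = 38.0000

Both sides agree, confirming Parseval's theorem.

Σ|x[n]|² = (1/N)Σ|X[k]|² = 38.0000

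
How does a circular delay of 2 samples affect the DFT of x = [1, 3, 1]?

Time shift by 2: X_shifted[k] = ω_3^(2k) · X[k]
Shifted x = [3, 1, 1]

DFT(x[n-2]) = [5, 2, 2]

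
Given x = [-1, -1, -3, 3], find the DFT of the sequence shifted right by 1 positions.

Time shift by 1: X_shifted[k] = ω_4^(1k) · X[k]
Shifted x = [3, -1, -1, -3]

DFT(x[n-1]) = [-2, 4-2i, 6, 4+2i]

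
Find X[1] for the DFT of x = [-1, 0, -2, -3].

X[1] = Σ(n=0 to 3) x[n] · ω_4^(1n) where ω_4 = e^(-2πi/4)
= (-1)·ω_4^0 + (0)·ω_4^1 + (-2)·ω_4^2 + (-3)·ω_4^3

X[1] = 1-3i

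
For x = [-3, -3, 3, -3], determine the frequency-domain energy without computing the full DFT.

Parseval: Σ|x[n]|² = (1/N)Σ|X[k]|², so Σ|X[k]|² = N·Σ|x[n]|² = 4·36.0000

Σ|X[k]|² = N·Σ|x[n]|² = 4·36.0000 = 144.0000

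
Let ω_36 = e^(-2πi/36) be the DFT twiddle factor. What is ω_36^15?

ω_36^15 = e^(-2πi·15/36)
= cos(-2π·15/36) + i·sin(-2π·15/36)
= cos(-30π/36) + i·sin(-30π/36)

ω_36^15 = cos(-30π/36) + i·sin(-30π/36) = -0.8660-0.5000i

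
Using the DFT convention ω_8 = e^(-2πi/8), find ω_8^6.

ω_8^6 = e^(-2πi·6/8)
= cos(-2π·6/8) + i·sin(-2π·6/8)
= cos(-12π/8) + i·sin(-12π/8)

ω_8^6 = cos(-12π/8) + i·sin(-12π/8) = 1i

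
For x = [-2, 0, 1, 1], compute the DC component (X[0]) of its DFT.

X[0] = Σ(n=0 to 3) x[n] · ω_4^0 = Σ x[n]
= (-2) + (0) + (1) + (1)

X[0] = 0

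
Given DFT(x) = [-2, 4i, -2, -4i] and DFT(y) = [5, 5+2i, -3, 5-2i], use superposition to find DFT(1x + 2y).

By linearity: DFT(1x + 2y) = 1·DFT(x) + 2·DFT(y)
= 1·[-2, 4i, -2, -4i] + 2·[5, 5+2i, -3, 5-2i]

Computing element-wise:
Z[0] = 1·(-2) + 2·(5) = 8
Z[1] = 1·(4i) + 2·(5+2i) = 10+8i
Z[2] = 1·(-2) + 2·(-3) = -8
Z[3] = 1·(-4i) + 2·(5-2i) = 10-8i

DFT(1x + 2y) = 1·X + 2·Y = [8, 10+8i, -8, 10-8i]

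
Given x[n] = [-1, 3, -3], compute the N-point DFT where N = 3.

X[k] = Σ(n=0 to 2) x[n] · ω_3^(nk)
where ω_3 = e^(-2πi/3)

Computing each X[k]:
X[0] = -1
X[1] = -1.0000-5.1962i
X[2] = -1.0000+5.1962i

X = [-1, -1.0000-5.1962i, -1.0000+5.1962i]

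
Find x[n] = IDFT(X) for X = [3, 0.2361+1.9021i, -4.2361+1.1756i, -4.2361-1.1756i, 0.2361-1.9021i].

x[n] = (1/5) Σ(k=0 to 4) X[k] · e^(2πikn/5)

Computing each x[n]:
x[0] = -1
x[1] = 1
x[2] = 0
x[3] = 0
x[4] = 3

x = [-1, 1, 0, 0, 3]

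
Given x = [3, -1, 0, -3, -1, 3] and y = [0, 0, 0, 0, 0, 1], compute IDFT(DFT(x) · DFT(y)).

(x ⊛ y)[n] = Σ(m=0 to 5) x[m] · y[(n-m) mod 6]

Computing each output sample:
(x ⊛ y)[0] = -1
(x ⊛ y)[1] = 0
(x ⊛ y)[2] = -3
(x ⊛ y)[3] = -1
(x ⊛ y)[4] = 3
(x ⊛ y)[5] = 3

x ⊛ y = [-1, 0, -3, -1, 3, 3]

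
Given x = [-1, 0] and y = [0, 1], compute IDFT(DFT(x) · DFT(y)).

(x ⊛ y)[n] = Σ(m=0 to 1) x[m] · y[(n-m) mod 2]

Computing each output sample:
(x ⊛ y)[0] = 0
(x ⊛ y)[1] = -1

x ⊛ y = [0, -1]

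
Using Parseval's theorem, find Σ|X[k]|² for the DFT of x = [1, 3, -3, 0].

Parseval: Σ|x[n]|² = (1/N)Σ|X[k]|², so Σ|X[k]|² = N·Σ|x[n]|² = 4·19.0000

Σ|X[k]|² = N·Σ|x[n]|² = 4·19.0000 = 76.0000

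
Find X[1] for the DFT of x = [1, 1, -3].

X[1] = Σ(n=0 to 2) x[n] · ω_3^(1n) where ω_3 = e^(-2πi/3)
= (1)·ω_3^0 + (1)·ω_3^1 + (-3)·ω_3^2

X[1] = 2.0000-3.4641i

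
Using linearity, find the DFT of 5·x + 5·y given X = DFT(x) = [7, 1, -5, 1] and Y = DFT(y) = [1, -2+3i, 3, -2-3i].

By linearity: DFT(5x + 5y) = 5·DFT(x) + 5·DFT(y)
= 5·[7, 1, -5, 1] + 5·[1, -2+3i, 3, -2-3i]

Computing element-wise:
Z[0] = 5·(7) + 5·(1) = 40
Z[1] = 5·(1) + 5·(-2+3i) = -5+15i
Z[2] = 5·(-5) + 5·(3) = -10
Z[3] = 5·(1) + 5·(-2-3i) = -5-15i

DFT(5x + 5y) = 5·X + 5·Y = [40, -5+15i, -10, -5-15i]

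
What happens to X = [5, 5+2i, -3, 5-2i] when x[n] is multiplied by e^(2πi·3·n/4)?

Modulation property: DFT(ω_4^(-3n)·x[n]) = X[(k-3) mod 4], so circularly shift X by 3 positions.

X[k-3] = [5+2i, -3, 5-2i, 5]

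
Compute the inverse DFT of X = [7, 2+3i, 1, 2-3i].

x[n] = (1/4) Σ(k=0 to 3) X[k] · e^(2πikn/4)

Computing each x[n]:
x[0] = 3
x[1] = 0
x[2] = 1
x[3] = 3

x = [3, 0, 1, 3]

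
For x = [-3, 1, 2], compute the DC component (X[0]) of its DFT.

X[0] = Σ(n=0 to 2) x[n] · ω_3^0 = Σ x[n]
= (-3) + (1) + (2)

X[0] = 0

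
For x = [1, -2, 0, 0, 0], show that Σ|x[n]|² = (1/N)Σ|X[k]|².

Time domain:
Σ|x[n]|² = |1|² + |-2|² + |0|² + |0|² + |0|² = 5.0000

Frequency domain:
(1/5)Σ|X[k]|² = (1/5)(|-1|² + |0.3820+1.9021i|² + |2.6180+1.1756i|² + |2.6180-1.1756i|² + |0.3820-1.9021i|²) = (1/5)·25.0000 = 5.0000

Both sides agree, confirming Parseval's theorem.

Σ|x[n]|² = (1/N)Σ|X[k]|² = 5.0000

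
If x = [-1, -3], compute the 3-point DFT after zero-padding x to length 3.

Original 2-point DFT: [-4, 2]
Zero-padded 3-point DFT provides frequency interpolation.

DFT_3([x, 0, ...]) = [-4, 0.5000+2.5981i, 0.5000-2.5981i]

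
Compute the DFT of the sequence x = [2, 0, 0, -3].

X[k] = Σ(n=0 to 3) x[n] · ω_4^(nk)
where ω_4 = e^(-2πi/4)

Computing each X[k]:
X[0] = -1
X[1] = 2-3i
X[2] = 5
X[3] = 2+3i

X = [-1, 2-3i, 5, 2+3i]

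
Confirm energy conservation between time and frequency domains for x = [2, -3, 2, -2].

Time domain:
Σ|x[n]|² = |2|² + |-3|² + |2|² + |-2|² = 21.0000

Frequency domain:
(1/4)Σ|X[k]|² = (1/4)(|-1|² + |1i|² + |9|² + |-1i|²) = (1/4)·84.0000 = 21.0000

Both sides agree, confirming Parseval's theorem.

Σ|x[n]|² = (1/N)Σ|X[k]|² = 21.0000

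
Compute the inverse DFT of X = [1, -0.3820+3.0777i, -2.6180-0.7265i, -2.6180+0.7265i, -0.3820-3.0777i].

x[n] = (1/5) Σ(k=0 to 4) X[k] · e^(2πikn/5)

Computing each x[n]:
x[0] = -1
x[1] = 0
x[2] = -1
x[3] = 1
x[4] = 2

x = [-1, 0, -1, 1, 2]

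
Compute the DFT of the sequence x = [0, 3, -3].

X[k] = Σ(n=0 to 2) x[n] · ω_3^(nk)
where ω_3 = e^(-2πi/3)

Computing each X[k]:
X[0] = 0
X[1] = -5.1962i
X[2] = 5.1962i

X = [0, -5.1962i, 5.1962i]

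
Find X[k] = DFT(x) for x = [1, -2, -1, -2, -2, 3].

X[k] = Σ(n=0 to 5) x[n] · ω_6^(nk)
where ω_6 = e^(-2πi/6)

Computing each X[k]:
X[0] = -3
X[1] = 5.0000+3.4641i
X[2] = 5.1962i
X[3] = -1
X[4] = -5.1962i
X[5] = 5.0000-3.4641i

X = [-3, 5.0000+3.4641i, 5.1962i, -1, -5.1962i, 5.0000-3.4641i]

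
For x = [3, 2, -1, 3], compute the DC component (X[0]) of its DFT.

X[0] = Σ(n=0 to 3) x[n] · ω_4^0 = Σ x[n]
= (3) + (2) + (-1) + (3)

X[0] = 7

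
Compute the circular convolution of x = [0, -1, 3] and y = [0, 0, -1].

(x ⊛ y)[n] = Σ(m=0 to 2) x[m] · y[(n-m) mod 3]

Computing each output sample:
(x ⊛ y)[0] = 1
(x ⊛ y)[1] = -3
(x ⊛ y)[2] = 0

x ⊛ y = [1, -3, 0]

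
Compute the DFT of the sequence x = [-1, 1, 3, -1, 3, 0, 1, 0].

X[k] = Σ(n=0 to 7) x[n] · ω_8^(nk)
where ω_8 = e^(-2πi/8)

Computing each X[k]:
X[0] = 6
X[1] = -2.5858-2.0000i
X[2] = -2-2i
X[3] = -5.4142+2.0000i
X[4] = 6
X[5] = -5.4142-2.0000i
X[6] = -2+2i
X[7] = -2.5858+2.0000i

X = [6, -2.5858-2.0000i, -2-2i, -5.4142+2.0000i, 6, -5.4142-2.0000i, -2+2i, -2.5858+2.0000i]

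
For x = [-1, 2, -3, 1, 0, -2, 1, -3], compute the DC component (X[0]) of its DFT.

X[0] = Σ(n=0 to 7) x[n] · ω_8^0 = Σ x[n]
= (-1) + (2) + (-3) + (1) + (0) + (-2) + (1) + (-3)

X[0] = -5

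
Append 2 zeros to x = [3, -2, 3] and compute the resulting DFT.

Original 3-point DFT: [4, 2.5000+4.3301i, 2.5000-4.3301i]
Zero-padded 5-point DFT provides frequency interpolation.

DFT_5([x, 0, ...]) = [4, -0.0451+0.1388i, 5.5451+4.0287i, 5.5451-4.0287i, -0.0451-0.1388i]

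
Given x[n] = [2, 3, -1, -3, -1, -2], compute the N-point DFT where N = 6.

X[k] = Σ(n=0 to 5) x[n] · ω_6^(nk)
where ω_6 = e^(-2πi/6)

Computing each X[k]:
X[0] = -2
X[1] = 6.5000-4.3301i
X[2] = -0.5000-4.3301i
X[3] = 2
X[4] = -0.5000+4.3301i
X[5] = 6.5000+4.3301i

X = [-2, 6.5000-4.3301i, -0.5000-4.3301i, 2, -0.5000+4.3301i, 6.5000+4.3301i]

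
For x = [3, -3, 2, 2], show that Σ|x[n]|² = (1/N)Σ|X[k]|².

Time domain:
Σ|x[n]|² = |3|² + |-3|² + |2|² + |2|² = 26.0000

Frequency domain:
(1/4)Σ|X[k]|² = (1/4)(|4|² + |1+5i|² + |6|² + |1-5i|²) = (1/4)·104.0000 = 26.0000

Both sides agree, confirming Parseval's theorem.

Σ|x[n]|² = (1/N)Σ|X[k]|² = 26.0000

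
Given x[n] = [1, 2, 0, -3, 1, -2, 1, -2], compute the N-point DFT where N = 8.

X[k] = Σ(n=0 to 7) x[n] · ω_8^(nk)
where ω_8 = e^(-2πi/8)

Computing each X[k]:
X[0] = -2
X[1] = 3.5355-1.1213i
X[2] = 1-5i
X[3] = -3.5355-3.1213i
X[4] = 8
X[5] = -3.5355+3.1213i
X[6] = 1+5i
X[7] = 3.5355+1.1213i

X = [-2, 3.5355-1.1213i, 1-5i, -3.5355-3.1213i, 8, -3.5355+3.1213i, 1+5i, 3.5355+1.1213i]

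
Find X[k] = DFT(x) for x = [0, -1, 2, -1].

X[k] = Σ(n=0 to 3) x[n] · ω_4^(nk)
where ω_4 = e^(-2πi/4)

Computing each X[k]:
X[0] = 0
X[1] = -2
X[2] = 4
X[3] = -2

X = [0, -2, 4, -2]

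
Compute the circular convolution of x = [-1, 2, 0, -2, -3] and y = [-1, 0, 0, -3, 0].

(x ⊛ y)[n] = Σ(m=0 to 4) x[m] · y[(n-m) mod 5]

Computing each output sample:
(x ⊛ y)[0] = 1
(x ⊛ y)[1] = 4
(x ⊛ y)[2] = 9
(x ⊛ y)[3] = 5
(x ⊛ y)[4] = -3

x ⊛ y = [1, 4, 9, 5, -3]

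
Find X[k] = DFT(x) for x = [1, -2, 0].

X[k] = Σ(n=0 to 2) x[n] · ω_3^(nk)
where ω_3 = e^(-2πi/3)

Computing each X[k]:
X[0] = -1
X[1] = 2.0000+1.7321i
X[2] = 2.0000-1.7321i

X = [-1, 2.0000+1.7321i, 2.0000-1.7321i]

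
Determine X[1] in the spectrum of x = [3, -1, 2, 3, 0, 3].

X[1] = Σ(n=0 to 5) x[n] · ω_6^(1n) where ω_6 = e^(-2πi/6)
= (3)·ω_6^0 + (-1)·ω_6^1 + (2)·ω_6^2 + (3)·ω_6^3 + (0)·ω_6^4 + (3)·ω_6^5

X[1] = 1.7321i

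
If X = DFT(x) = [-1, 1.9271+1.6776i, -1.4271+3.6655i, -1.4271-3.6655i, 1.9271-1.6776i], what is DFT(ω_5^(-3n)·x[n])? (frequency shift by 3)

Modulation property: DFT(ω_5^(-3n)·x[n]) = X[(k-3) mod 5], so circularly shift X by 3 positions.

X[k-3] = [-1.4271+3.6655i, -1.4271-3.6655i, 1.9271-1.6776i, -1, 1.9271+1.6776i]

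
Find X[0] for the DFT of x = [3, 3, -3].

X[0] = Σ(n=0 to 2) x[n] · ω_3^0 = Σ x[n]
= (3) + (3) + (-3)

X[0] = 3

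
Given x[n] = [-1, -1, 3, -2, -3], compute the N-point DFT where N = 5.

X[k] = Σ(n=0 to 4) x[n] · ω_5^(nk)
where ω_5 = e^(-2πi/5)

Computing each X[k]:
X[0] = -4
X[1] = -3.0451-4.8410i
X[2] = 2.5451+3.5797i
X[3] = 2.5451-3.5797i
X[4] = -3.0451+4.8410i

X = [-4, -3.0451-4.8410i, 2.5451+3.5797i, 2.5451-3.5797i, -3.0451+4.8410i]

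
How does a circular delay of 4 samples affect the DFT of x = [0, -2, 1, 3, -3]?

Time shift by 4: X_shifted[k] = ω_5^(4k) · X[k]
Shifted x = [-2, 1, 3, -3, 0]

DFT(x[n-4]) = [-1, -1.6910-4.4778i, -2.8090+5.1186i, -2.8090-5.1186i, -1.6910+4.4778i]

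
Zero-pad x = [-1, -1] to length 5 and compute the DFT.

Original 2-point DFT: [-2, 0]
Zero-padded 5-point DFT provides frequency interpolation.

DFT_5([x, 0, ...]) = [-2, -1.3090+0.9511i, -0.1910+0.5878i, -0.1910-0.5878i, -1.3090-0.9511i]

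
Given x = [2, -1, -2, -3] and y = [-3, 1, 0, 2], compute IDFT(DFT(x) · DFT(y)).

(x ⊛ y)[n] = Σ(m=0 to 3) x[m] · y[(n-m) mod 4]

Computing each output sample:
(x ⊛ y)[0] = -11
(x ⊛ y)[1] = 1
(x ⊛ y)[2] = -1
(x ⊛ y)[3] = 11

x ⊛ y = [-11, 1, -1, 11]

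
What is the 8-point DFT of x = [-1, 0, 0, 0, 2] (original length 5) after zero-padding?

Original 5-point DFT: [1, -0.3820+1.9021i, -2.6180+1.1756i, -2.6180-1.1756i, -0.3820-1.9021i]
Zero-padded 8-point DFT provides frequency interpolation.

DFT_8([x, 0, ...]) = [1, -3, 1, -3, 1, -3, 1, -3]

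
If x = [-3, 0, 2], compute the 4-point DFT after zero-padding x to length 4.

Original 3-point DFT: [-1, -4.0000+1.7321i, -4.0000-1.7321i]
Zero-padded 4-point DFT provides frequency interpolation.

DFT_4([x, 0, ...]) = [-1, -5, -1, -5]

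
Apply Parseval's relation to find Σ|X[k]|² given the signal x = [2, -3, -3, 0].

Parseval: Σ|x[n]|² = (1/N)Σ|X[k]|², so Σ|X[k]|² = N·Σ|x[n]|² = 4·22.0000

Σ|X[k]|² = N·Σ|x[n]|² = 4·22.0000 = 88.0000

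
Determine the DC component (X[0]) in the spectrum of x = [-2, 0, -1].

X[0] = Σ(n=0 to 2) x[n] · ω_3^0 = Σ x[n]
= (-2) + (0) + (-1)

X[0] = -3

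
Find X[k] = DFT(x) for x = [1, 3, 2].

X[k] = Σ(n=0 to 2) x[n] · ω_3^(nk)
where ω_3 = e^(-2πi/3)

Computing each X[k]:
X[0] = 6
X[1] = -1.5000-0.8660i
X[2] = -1.5000+0.8660i

X = [6, -1.5000-0.8660i, -1.5000+0.8660i]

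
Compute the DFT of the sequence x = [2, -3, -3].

X[k] = Σ(n=0 to 2) x[n] · ω_3^(nk)
where ω_3 = e^(-2πi/3)

Computing each X[k]:
X[0] = -4
X[1] = 5
X[2] = 5

X = [-4, 5, 5]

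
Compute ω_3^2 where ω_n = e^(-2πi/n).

ω_3^2 = e^(-2πi·2/3)
= cos(-2π·2/3) + i·sin(-2π·2/3)
= cos(-4π/3) + i·sin(-4π/3)

ω_3^2 = cos(-4π/3) + i·sin(-4π/3) = -0.5000+0.8660i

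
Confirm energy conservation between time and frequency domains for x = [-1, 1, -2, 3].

Time domain:
Σ|x[n]|² = |-1|² + |1|² + |-2|² + |3|² = 15.0000

Frequency domain:
(1/4)Σ|X[k]|² = (1/4)(|1|² + |1+2i|² + |-7|² + |1-2i|²) = (1/4)·60.0000 = 15.0000

Both sides agree, confirming Parseval's theorem.

Σ|x[n]|² = (1/N)Σ|X[k]|² = 15.0000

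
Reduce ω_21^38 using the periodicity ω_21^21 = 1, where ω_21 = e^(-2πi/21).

Since ω_21^21 = 1, powers reduce modulo 21.
38 mod 21 = 17
So ω_21^38 = ω_21^17 = e^(-2πi·17/21)

ω_21^38 = ω_21^17 = 0.3653+0.9309i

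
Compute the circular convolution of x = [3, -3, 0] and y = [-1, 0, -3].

(x ⊛ y)[n] = Σ(m=0 to 2) x[m] · y[(n-m) mod 3]

Computing each output sample:
(x ⊛ y)[0] = 6
(x ⊛ y)[1] = 3
(x ⊛ y)[2] = -9

x ⊛ y = [6, 3, -9]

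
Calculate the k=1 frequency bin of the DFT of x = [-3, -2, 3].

X[1] = Σ(n=0 to 2) x[n] · ω_3^(1n) where ω_3 = e^(-2πi/3)
= (-3)·ω_3^0 + (-2)·ω_3^1 + (3)·ω_3^2

X[1] = -3.5000+4.3301i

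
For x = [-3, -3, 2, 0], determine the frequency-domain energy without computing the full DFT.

Parseval: Σ|x[n]|² = (1/N)Σ|X[k]|², so Σ|X[k]|² = N·Σ|x[n]|² = 4·22.0000

Σ|X[k]|² = N·Σ|x[n]|² = 4·22.0000 = 88.0000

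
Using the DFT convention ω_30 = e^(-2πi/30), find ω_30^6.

ω_30^6 = e^(-2πi·6/30)
= cos(-2π·6/30) + i·sin(-2π·6/30)
= cos(-12π/30) + i·sin(-12π/30)

ω_30^6 = cos(-12π/30) + i·sin(-12π/30) = 0.3090-0.9511i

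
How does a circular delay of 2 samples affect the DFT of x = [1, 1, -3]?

Time shift by 2: X_shifted[k] = ω_3^(2k) · X[k]
Shifted x = [1, -3, 1]

DFT(x[n-2]) = [-1, 2.0000+3.4641i, 2.0000-3.4641i]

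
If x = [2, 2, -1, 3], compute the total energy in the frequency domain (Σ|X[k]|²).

Parseval: Σ|x[n]|² = (1/N)Σ|X[k]|², so Σ|X[k]|² = N·Σ|x[n]|² = 4·18.0000

Σ|X[k]|² = N·Σ|x[n]|² = 4·18.0000 = 72.0000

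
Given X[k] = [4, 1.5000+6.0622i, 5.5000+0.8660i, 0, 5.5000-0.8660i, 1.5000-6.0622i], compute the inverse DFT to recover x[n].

x[n] = (1/6) Σ(k=0 to 5) X[k] · e^(2πikn/6)

Computing each x[n]:
x[0] = 3
x[1] = -2
x[2] = -2
x[3] = 2
x[4] = 1
x[5] = 2

x = [3, -2, -2, 2, 1, 2]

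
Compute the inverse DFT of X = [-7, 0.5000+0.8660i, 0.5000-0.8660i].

x[n] = (1/3) Σ(k=0 to 2) X[k] · e^(2πikn/3)

Computing each x[n]:
x[0] = -2
x[1] = -3
x[2] = -2

x = [-2, -3, -2]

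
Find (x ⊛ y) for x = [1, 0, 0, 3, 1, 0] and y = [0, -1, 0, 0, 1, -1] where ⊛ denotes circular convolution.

(x ⊛ y)[n] = Σ(m=0 to 5) x[m] · y[(n-m) mod 6]

Computing each output sample:
(x ⊛ y)[0] = 0
(x ⊛ y)[1] = 2
(x ⊛ y)[2] = -2
(x ⊛ y)[3] = -1
(x ⊛ y)[4] = -2
(x ⊛ y)[5] = -2

x ⊛ y = [0, 2, -2, -1, -2, -2]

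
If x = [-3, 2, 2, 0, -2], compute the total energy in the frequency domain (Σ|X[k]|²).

Parseval: Σ|x[n]|² = (1/N)Σ|X[k]|², so Σ|X[k]|² = N·Σ|x[n]|² = 5·21.0000

Σ|X[k]|² = N·Σ|x[n]|² = 5·21.0000 = 105.0000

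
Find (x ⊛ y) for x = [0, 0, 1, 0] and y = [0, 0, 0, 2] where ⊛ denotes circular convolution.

(x ⊛ y)[n] = Σ(m=0 to 3) x[m] · y[(n-m) mod 4]

Computing each output sample:
(x ⊛ y)[0] = 0
(x ⊛ y)[1] = 2
(x ⊛ y)[2] = 0
(x ⊛ y)[3] = 0

x ⊛ y = [0, 2, 0, 0]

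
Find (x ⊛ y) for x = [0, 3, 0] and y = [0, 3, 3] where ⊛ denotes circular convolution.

(x ⊛ y)[n] = Σ(m=0 to 2) x[m] · y[(n-m) mod 3]

Computing each output sample:
(x ⊛ y)[0] = 9
(x ⊛ y)[1] = 0
(x ⊛ y)[2] = 9

x ⊛ y = [9, 0, 9]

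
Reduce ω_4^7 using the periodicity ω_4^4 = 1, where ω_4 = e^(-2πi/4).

Since ω_4^4 = 1, powers reduce modulo 4.
7 mod 4 = 3
So ω_4^7 = ω_4^3 = e^(-2πi·3/4)

ω_4^7 = ω_4^3 = 1i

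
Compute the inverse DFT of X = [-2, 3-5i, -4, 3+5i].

x[n] = (1/4) Σ(k=0 to 3) X[k] · e^(2πikn/4)

Computing each x[n]:
x[0] = 0
x[1] = 3
x[2] = -3
x[3] = -2

x = [0, 3, -3, -2]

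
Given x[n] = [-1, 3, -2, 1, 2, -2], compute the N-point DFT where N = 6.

X[k] = Σ(n=0 to 5) x[n] · ω_6^(nk)
where ω_6 = e^(-2πi/6)

Computing each X[k]:
X[0] = 1
X[1] = -1.5000-0.8660i
X[2] = -0.5000-7.7942i
X[3] = -3
X[4] = -0.5000+7.7942i
X[5] = -1.5000+0.8660i

X = [1, -1.5000-0.8660i, -0.5000-7.7942i, -3, -0.5000+7.7942i, -1.5000+0.8660i]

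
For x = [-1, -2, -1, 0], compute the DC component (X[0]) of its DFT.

X[0] = Σ(n=0 to 3) x[n] · ω_4^0 = Σ x[n]
= (-1) + (-2) + (-1) + (0)

X[0] = -4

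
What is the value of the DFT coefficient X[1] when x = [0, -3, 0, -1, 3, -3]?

X[1] = Σ(n=0 to 5) x[n] · ω_6^(1n) where ω_6 = e^(-2πi/6)
= (0)·ω_6^0 + (-3)·ω_6^1 + (0)·ω_6^2 + (-1)·ω_6^3 + (3)·ω_6^4 + (-3)·ω_6^5

X[1] = -3.5000+2.5981i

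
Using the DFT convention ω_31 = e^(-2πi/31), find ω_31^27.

ω_31^27 = e^(-2πi·27/31)
= cos(-2π·27/31) + i·sin(-2π·27/31)
= cos(-54π/31) + i·sin(-54π/31)

ω_31^27 = cos(-54π/31) + i·sin(-54π/31) = 0.6890+0.7248i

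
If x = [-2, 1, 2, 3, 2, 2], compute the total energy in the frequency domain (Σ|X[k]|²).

Parseval: Σ|x[n]|² = (1/N)Σ|X[k]|², so Σ|X[k]|² = N·Σ|x[n]|² = 6·26.0000

Σ|X[k]|² = N·Σ|x[n]|² = 6·26.0000 = 156.0000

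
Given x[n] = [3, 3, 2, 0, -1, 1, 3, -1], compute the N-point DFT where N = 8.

X[k] = Σ(n=0 to 7) x[n] · ω_8^(nk)
where ω_8 = e^(-2πi/8)

Computing each X[k]:
X[0] = 10
X[1] = 4.7071-1.1213i
X[2] = -3-5i
X[3] = 3.2929-3.1213i
X[4] = 4
X[5] = 3.2929+3.1213i
X[6] = -3+5i
X[7] = 4.7071+1.1213i

X = [10, 4.7071-1.1213i, -3-5i, 3.2929-3.1213i, 4, 3.2929+3.1213i, -3+5i, 4.7071+1.1213i]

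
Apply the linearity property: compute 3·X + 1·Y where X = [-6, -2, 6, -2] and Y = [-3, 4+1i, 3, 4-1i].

By linearity: DFT(3x + 1y) = 3·DFT(x) + 1·DFT(y)
= 3·[-6, -2, 6, -2] + 1·[-3, 4+1i, 3, 4-1i]

Computing element-wise:
Z[0] = 3·(-6) + 1·(-3) = -21
Z[1] = 3·(-2) + 1·(4+1i) = -2+1i
Z[2] = 3·(6) + 1·(3) = 21
Z[3] = 3·(-2) + 1·(4-1i) = -2-1i

DFT(3x + 1y) = 3·X + 1·Y = [-21, -2+1i, 21, -2-1i]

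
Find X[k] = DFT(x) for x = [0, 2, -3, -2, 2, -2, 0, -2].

X[k] = Σ(n=0 to 7) x[n] · ω_8^(nk)
where ω_8 = e^(-2πi/8)

Computing each X[k]:
X[0] = -5
X[1] = 0.8284+0.1716i
X[2] = 5-4i
X[3] = -4.8284-5.8284i
X[4] = 3
X[5] = -4.8284+5.8284i
X[6] = 5+4i
X[7] = 0.8284-0.1716i

X = [-5, 0.8284+0.1716i, 5-4i, -4.8284-5.8284i, 3, -4.8284+5.8284i, 5+4i, 0.8284-0.1716i]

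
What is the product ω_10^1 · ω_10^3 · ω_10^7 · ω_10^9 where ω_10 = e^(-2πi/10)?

The primitive 10th roots of unity are ω_10^k for k coprime to 10: k ∈ {1, 3, 7, 9}
Their product equals the constant term of the cyclotomic polynomial Φ_10(x) up to sign.
For n ≥ 3, the product of all primitive nth roots of unity is 1. (For n=1 it is 1; for n=2 it is -1.)

1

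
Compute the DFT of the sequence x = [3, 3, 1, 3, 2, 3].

X[k] = Σ(n=0 to 5) x[n] · ω_6^(nk)
where ω_6 = e^(-2πi/6)

Computing each X[k]:
X[0] = 15
X[1] = 1.5000+0.8660i
X[2] = 1.5000-0.8660i
X[3] = -3
X[4] = 1.5000+0.8660i
X[5] = 1.5000-0.8660i

X = [15, 1.5000+0.8660i, 1.5000-0.8660i, -3, 1.5000+0.8660i, 1.5000-0.8660i]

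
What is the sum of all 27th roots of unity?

Sum of all nth roots of unity equals 0 for n > 1 (geometric series with r ≠ 1).

0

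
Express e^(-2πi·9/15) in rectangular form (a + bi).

ω_15^9 = e^(-2πi·9/15)
= cos(-2π·9/15) + i·sin(-2π·9/15)
= cos(-18π/15) + i·sin(-18π/15)

ω_15^9 = cos(-18π/15) + i·sin(-18π/15) = -0.8090+0.5878i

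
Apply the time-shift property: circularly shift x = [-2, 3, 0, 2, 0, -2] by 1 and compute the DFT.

Time shift by 1: X_shifted[k] = ω_6^(1k) · X[k]
Shifted x = [-2, -2, 3, 0, 2, 0]

DFT(x[n-1]) = [1, -5.5000+0.8660i, -3.5000+2.5981i, 5, -3.5000-2.5981i, -5.5000-0.8660i]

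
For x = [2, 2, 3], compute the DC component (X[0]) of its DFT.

X[0] = Σ(n=0 to 2) x[n] · ω_3^0 = Σ x[n]
= (2) + (2) + (3)

X[0] = 7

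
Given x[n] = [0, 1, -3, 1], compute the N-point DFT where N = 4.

X[k] = Σ(n=0 to 3) x[n] · ω_4^(nk)
where ω_4 = e^(-2πi/4)

Computing each X[k]:
X[0] = -1
X[1] = 3
X[2] = -5
X[3] = 3

X = [-1, 3, -5, 3]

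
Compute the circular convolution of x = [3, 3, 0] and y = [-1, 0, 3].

(x ⊛ y)[n] = Σ(m=0 to 2) x[m] · y[(n-m) mod 3]

Computing each output sample:
(x ⊛ y)[0] = 6
(x ⊛ y)[1] = -3
(x ⊛ y)[2] = 9

x ⊛ y = [6, -3, 9]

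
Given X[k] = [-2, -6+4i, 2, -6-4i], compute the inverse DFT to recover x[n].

x[n] = (1/4) Σ(k=0 to 3) X[k] · e^(2πikn/4)

Computing each x[n]:
x[0] = -3
x[1] = -3
x[2] = 3
x[3] = 1

x = [-3, -3, 3, 1]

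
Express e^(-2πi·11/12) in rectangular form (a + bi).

ω_12^11 = e^(-2πi·11/12)
= cos(-2π·11/12) + i·sin(-2π·11/12)
= cos(-22π/12) + i·sin(-22π/12)

ω_12^11 = cos(-22π/12) + i·sin(-22π/12) = 0.8660+0.5000i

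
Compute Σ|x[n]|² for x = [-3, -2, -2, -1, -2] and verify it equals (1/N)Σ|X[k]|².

Time domain:
Σ|x[n]|² = |-3|² + |-2|² + |-2|² + |-1|² + |-2|² = 22.0000

Frequency domain:
(1/5)Σ|X[k]|² = (1/5)(|-10|² + |-1.8090+0.5878i|² + |-0.6910-0.9511i|² + |-0.6910+0.9511i|² + |-1.8090-0.5878i|²) = (1/5)·110.0000 = 22.0000

Both sides agree, confirming Parseval's theorem.

Σ|x[n]|² = (1/N)Σ|X[k]|² = 22.0000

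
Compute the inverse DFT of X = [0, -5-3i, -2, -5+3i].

x[n] = (1/4) Σ(k=0 to 3) X[k] · e^(2πikn/4)

Computing each x[n]:
x[0] = -3
x[1] = 2
x[2] = 2
x[3] = -1

x = [-3, 2, 2, -1]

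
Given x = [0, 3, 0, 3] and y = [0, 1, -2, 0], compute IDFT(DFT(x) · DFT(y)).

(x ⊛ y)[n] = Σ(m=0 to 3) x[m] · y[(n-m) mod 4]

Computing each output sample:
(x ⊛ y)[0] = 3
(x ⊛ y)[1] = -6
(x ⊛ y)[2] = 3
(x ⊛ y)[3] = -6

x ⊛ y = [3, -6, 3, -6]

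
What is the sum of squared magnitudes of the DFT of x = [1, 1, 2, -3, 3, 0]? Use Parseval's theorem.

Parseval: Σ|x[n]|² = (1/N)Σ|X[k]|², so Σ|X[k]|² = N·Σ|x[n]|² = 6·24.0000

Σ|X[k]|² = N·Σ|x[n]|² = 6·24.0000 = 144.0000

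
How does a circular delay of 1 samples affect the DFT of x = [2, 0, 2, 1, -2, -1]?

Time shift by 1: X_shifted[k] = ω_6^(1k) · X[k]
Shifted x = [-1, 2, 0, 2, 1, -2]

DFT(x[n-1]) = [2, -3.5000-2.5981i, 0.5000-4.3301i, -2, 0.5000+4.3301i, -3.5000+2.5981i]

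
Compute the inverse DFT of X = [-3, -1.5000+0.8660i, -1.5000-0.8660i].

x[n] = (1/3) Σ(k=0 to 2) X[k] · e^(2πikn/3)

Computing each x[n]:
x[0] = -2
x[1] = -1
x[2] = 0

x = [-2, -1, 0]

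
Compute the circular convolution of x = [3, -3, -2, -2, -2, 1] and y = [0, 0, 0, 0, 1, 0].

(x ⊛ y)[n] = Σ(m=0 to 5) x[m] · y[(n-m) mod 6]

Computing each output sample:
(x ⊛ y)[0] = -2
(x ⊛ y)[1] = -2
(x ⊛ y)[2] = -2
(x ⊛ y)[3] = 1
(x ⊛ y)[4] = 3
(x ⊛ y)[5] = -3

x ⊛ y = [-2, -2, -2, 1, 3, -3]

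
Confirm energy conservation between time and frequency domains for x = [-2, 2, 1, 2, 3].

Time domain:
Σ|x[n]|² = |-2|² + |2|² + |1|² + |2|² + |3|² = 22.0000

Frequency domain:
(1/5)Σ|X[k]|² = (1/5)(|6|² + |-2.8820+1.5388i|² + |-5.1180-0.3633i|² + |-5.1180+0.3633i|² + |-2.8820-1.5388i|²) = (1/5)·110.0000 = 22.0000

Both sides agree, confirming Parseval's theorem.

Σ|x[n]|² = (1/N)Σ|X[k]|² = 22.0000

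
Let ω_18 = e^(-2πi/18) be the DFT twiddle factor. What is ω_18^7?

ω_18^7 = e^(-2πi·7/18)
= cos(-2π·7/18) + i·sin(-2π·7/18)
= cos(-14π/18) + i·sin(-14π/18)

ω_18^7 = cos(-14π/18) + i·sin(-14π/18) = -0.7660-0.6428i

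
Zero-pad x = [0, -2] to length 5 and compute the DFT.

Original 2-point DFT: [-2, 2]
Zero-padded 5-point DFT provides frequency interpolation.

DFT_5([x, 0, ...]) = [-2, -0.6180+1.9021i, 1.6180+1.1756i, 1.6180-1.1756i, -0.6180-1.9021i]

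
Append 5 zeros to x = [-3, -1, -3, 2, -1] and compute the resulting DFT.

Original 5-point DFT: [-6, -2.8090+2.9389i, -1.6910-4.7553i, -1.6910+4.7553i, -2.8090-2.9389i]
Zero-padded 10-point DFT provides frequency interpolation.

DFT_10([x, 0, ...]) = [-6, -4.5451+2.1266i, -2.8090+2.9389i, 1.0451+1.3143i, -1.6910-4.7553i, -8, -1.6910+4.7553i, 1.0451-1.3143i, -2.8090-2.9389i, -4.5451-2.1266i]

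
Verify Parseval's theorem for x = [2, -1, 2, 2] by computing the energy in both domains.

Time domain:
Σ|x[n]|² = |2|² + |-1|² + |2|² + |2|² = 13.0000

Frequency domain:
(1/4)Σ|X[k]|² = (1/4)(|5|² + |3i|² + |3|² + |-3i|²) = (1/4)·52.0000 = 13.0000

Both sides agree, confirming Parseval's theorem.

Σ|x[n]|² = (1/N)Σ|X[k]|² = 13.0000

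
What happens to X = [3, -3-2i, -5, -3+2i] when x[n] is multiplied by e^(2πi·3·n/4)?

Modulation property: DFT(ω_4^(-3n)·x[n]) = X[(k-3) mod 4], so circularly shift X by 3 positions.

X[k-3] = [-3-2i, -5, -3+2i, 3]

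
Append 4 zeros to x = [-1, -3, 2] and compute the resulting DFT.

Original 3-point DFT: [-2, -0.5000+4.3301i, -0.5000-4.3301i]
Zero-padded 7-point DFT provides frequency interpolation.

DFT_7([x, 0, ...]) = [-2, -3.3155+0.3956i, -2.1344+3.7926i, 2.9499+2.8653i, 2.9499-2.8653i, -2.1344-3.7926i, -3.3155-0.3956i]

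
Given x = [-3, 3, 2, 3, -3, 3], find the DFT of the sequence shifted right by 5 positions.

Time shift by 5: X_shifted[k] = ω_6^(5k) · X[k]
Shifted x = [3, 2, 3, -3, 3, -3]

DFT(x[n-5]) = [5, 2.5000-4.3301i, -2.5000-4.3301i, 13, -2.5000+4.3301i, 2.5000+4.3301i]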